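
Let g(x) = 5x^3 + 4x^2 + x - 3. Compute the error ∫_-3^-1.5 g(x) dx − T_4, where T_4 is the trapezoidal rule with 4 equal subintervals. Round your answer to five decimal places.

Exact integral: ∫_-3^-1.5 g(x) dx = -71.296875.
T_4 ≈ -72.3427734.
Error ≈ -71.296875 − (-72.3427734) ≈ 1.04590.

1.04590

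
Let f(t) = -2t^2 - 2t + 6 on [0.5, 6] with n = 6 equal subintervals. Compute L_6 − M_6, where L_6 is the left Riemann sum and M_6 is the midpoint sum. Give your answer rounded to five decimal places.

35.50174

L_6 ≈ -110.3946759.
M_6 ≈ -145.8964120.
L_6 − M_6 ≈ 35.50174.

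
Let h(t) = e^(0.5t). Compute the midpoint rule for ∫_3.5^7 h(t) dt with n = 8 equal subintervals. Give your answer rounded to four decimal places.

54.6127

Δt = (7 − 3.5)/8 = 0.4375.
Midpoints: 3.71875, 4.15625, 4.59375, 5.03125, 5.46875, 5.90625, 6.34375, 6.78125.
h(3.71875) ≈ 6.4197, h(4.15625) ≈ 7.9895, h(4.59375) ≈ 9.9431, h(5.03125) ≈ 12.3743, h(5.46875) ≈ 15.4001, h(5.90625) ≈ 19.1658, h(6.34375) ≈ 23.8522, h(6.78125) ≈ 29.6845.
Sum = Δt · [h(3.71875) + h(4.15625) + h(4.59375) + ...].
Sum ≈ 54.6127.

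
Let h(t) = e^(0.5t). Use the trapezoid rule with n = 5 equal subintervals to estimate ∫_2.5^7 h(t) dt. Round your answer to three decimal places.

Δt = (7 − 2.5)/5 = 0.9.
h(2.5) ≈ 3.490, h(3.4) ≈ 5.474, h(4.3) ≈ 8.585, h(5.2) ≈ 13.464, h(6.1) ≈ 21.115, h(7) ≈ 33.115.
T_5 = (Δt/2)·[h(t_0) + 2h(t_1) + ... + 2h(t_{4}) + h(t_5)].
Sum ≈ 60.247.

60.247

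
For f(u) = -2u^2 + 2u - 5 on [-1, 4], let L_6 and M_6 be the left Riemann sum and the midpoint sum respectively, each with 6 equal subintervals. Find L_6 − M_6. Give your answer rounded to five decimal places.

L_6 ≈ -46.1574074.
M_6 ≈ -52.7546296.
L_6 − M_6 ≈ 6.59722.

6.59722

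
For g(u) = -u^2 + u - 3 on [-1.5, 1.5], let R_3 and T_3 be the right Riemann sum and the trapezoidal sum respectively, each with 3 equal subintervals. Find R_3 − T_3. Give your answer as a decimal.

R_3 = -10.25.
T_3 = -11.75.
R_3 − T_3 = 1.5.

1.5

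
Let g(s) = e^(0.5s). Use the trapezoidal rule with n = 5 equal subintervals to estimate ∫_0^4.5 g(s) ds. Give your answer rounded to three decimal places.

Δs = (4.5 − 0)/5 = 0.9.
g(0) ≈ 1.000, g(0.9) ≈ 1.568, g(1.8) ≈ 2.460, g(2.7) ≈ 3.857, g(3.6) ≈ 6.050, g(4.5) ≈ 9.488.
T_5 = (Δs/2)·[g(s_0) + 2g(s_1) + ... + 2g(s_{4}) + g(s_5)].
Sum ≈ 17.261.

17.261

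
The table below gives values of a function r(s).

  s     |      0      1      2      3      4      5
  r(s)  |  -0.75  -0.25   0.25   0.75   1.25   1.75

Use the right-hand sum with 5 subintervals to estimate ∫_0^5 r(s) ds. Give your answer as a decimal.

Δs = 1.
Sum = 1·[(-0.25) + 0.25 + 0.75 + 1.25 + 1.75] = 3.75.

3.75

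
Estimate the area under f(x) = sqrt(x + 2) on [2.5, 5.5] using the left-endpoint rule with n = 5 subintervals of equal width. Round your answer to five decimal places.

Δx = (5.5 − 2.5)/5 = 0.6.
Left endpoints: 2.5, 3.1, 3.7, 4.3, 4.9.
f(2.5) ≈ 2.12132, f(3.1) ≈ 2.25832, f(3.7) ≈ 2.38747, f(4.3) ≈ 2.50998, f(4.9) ≈ 2.62679.
Sum = Δx · [f(2.5) + f(3.1) + f(3.7) + f(4.3) + f(4.9)].
Sum ≈ 7.14232.

7.14232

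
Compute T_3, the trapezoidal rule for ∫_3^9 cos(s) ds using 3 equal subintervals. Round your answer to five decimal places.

0.17401

Δs = (9 − 3)/3 = 2.
f(3) ≈ -0.98999, f(5) ≈ 0.28366, f(7) ≈ 0.75390, f(9) ≈ -0.91113.
T_3 = (Δs/2)·[f(s_0) + 2f(s_1) + 2f(s_2) + f(s_3)].
Sum ≈ 0.17401.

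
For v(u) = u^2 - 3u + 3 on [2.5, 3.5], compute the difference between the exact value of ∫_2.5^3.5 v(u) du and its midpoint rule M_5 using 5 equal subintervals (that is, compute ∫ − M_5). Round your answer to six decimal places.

0.003333

Exact integral: ∫_2.5^3.5 v(u) du ≈ 3.08333333.
M_5 = 3.08.
Error ≈ 3.08333333 − 3.08 ≈ 0.003333.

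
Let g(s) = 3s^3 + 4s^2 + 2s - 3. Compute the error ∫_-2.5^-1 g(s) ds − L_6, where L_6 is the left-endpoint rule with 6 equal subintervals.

Exact integral: ∫_-2.5^-1 g(s) ds = -18.796875.
L_6 = -22.21484375.
Error = -18.796875 − (-22.21484375) = 3.41796875.

3.41796875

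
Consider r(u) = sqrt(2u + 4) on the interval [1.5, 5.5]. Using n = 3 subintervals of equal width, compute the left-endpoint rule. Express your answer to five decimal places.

Δu = (5.5 − 1.5)/3 = 4/3.
Left endpoints: 1.5, 17/6, 25/6.
r(1.5) ≈ 2.64575, r(17/6) ≈ 3.10913, r(25/6) ≈ 3.51188.
Sum = Δu · [r(1.5) + r(17/6) + r(25/6)].
Sum ≈ 12.35568.

12.35568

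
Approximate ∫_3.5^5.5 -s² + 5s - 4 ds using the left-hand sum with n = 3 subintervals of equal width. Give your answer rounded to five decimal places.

Δs = (5.5 − 3.5)/3 = 2/3.
Left endpoints: 3.5, 25/6, 29/6.
f(3.5) = 1.25, f(25/6) = -19/36, f(29/6) = -115/36.
Sum = Δs · [f(3.5) + f(25/6) + f(29/6)].
Sum ≈ -1.64815.

-1.64815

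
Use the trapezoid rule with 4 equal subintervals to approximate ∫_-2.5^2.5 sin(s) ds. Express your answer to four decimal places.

0.0000

Δs = (2.5 − (-2.5))/4 = 1.25.
f(-2.5) ≈ -0.5985, f(-1.25) ≈ -0.9490, f(0) ≈ 0.0000, f(1.25) ≈ 0.9490, f(2.5) ≈ 0.5985.
T_4 = (Δs/2)·[f(s_0) + 2f(s_1) + 2f(s_2) + 2f(s_3) + f(s_4)].
Sum ≈ 0.0000.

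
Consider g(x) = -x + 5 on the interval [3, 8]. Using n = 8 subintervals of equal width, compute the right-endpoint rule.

-4.0625

Δx = (8 − 3)/8 = 0.625.
Right endpoints: 3.625, 4.25, 4.875, 5.5, 6.125, 6.75, 7.375, 8.
g(3.625) = 1.375, g(4.25) = 0.75, g(4.875) = 0.125, g(5.5) = -0.5, g(6.125) = -1.125, g(6.75) = -1.75, g(7.375) = -2.375, g(8) = -3.
Sum = Δx · [g(3.625) + g(4.25) + g(4.875) + ...].
Sum = -4.0625.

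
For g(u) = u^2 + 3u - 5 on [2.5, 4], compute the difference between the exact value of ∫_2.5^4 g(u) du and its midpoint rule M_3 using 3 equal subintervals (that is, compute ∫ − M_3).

Exact integral: ∫_2.5^4 g(u) du = 23.25.
M_3 = 23.21875.
Error = 23.25 − 23.21875 = 0.03125.

0.03125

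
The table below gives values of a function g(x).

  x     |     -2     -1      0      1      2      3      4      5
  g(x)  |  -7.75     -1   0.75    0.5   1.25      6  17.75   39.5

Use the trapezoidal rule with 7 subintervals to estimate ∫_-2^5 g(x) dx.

41.125

Δx = 1.
T_7 = (1/2)·[(-7.75) + 2·(-1) + 2·0.75 + 2·0.5 + 2·1.25 + 2·6 + 2·17.75 + 39.5] = 41.125.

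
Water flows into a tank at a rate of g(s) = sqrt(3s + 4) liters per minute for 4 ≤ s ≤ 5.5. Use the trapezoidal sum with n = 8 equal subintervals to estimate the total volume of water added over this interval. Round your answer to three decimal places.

Δs = (5.5 − 4)/8 = 0.1875.
g(4) ≈ 4.000, g(4.1875) ≈ 4.070, g(4.375) ≈ 4.138, g(4.5625) ≈ 4.206, g(4.75) ≈ 4.272, g(4.9375) ≈ 4.337, g(5.125) ≈ 4.402, g(5.3125) ≈ 4.465, g(5.5) ≈ 4.528.
T_8 = (Δs/2)·[g(s_0) + 2g(s_1) + ... + 2g(s_{7}) + g(s_8)].
Sum ≈ 6.404.

6.404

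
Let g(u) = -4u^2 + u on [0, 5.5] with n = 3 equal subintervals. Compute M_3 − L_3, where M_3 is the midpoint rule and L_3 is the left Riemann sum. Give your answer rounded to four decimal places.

M_3 ≈ -200.546296.
L_3 ≈ -113.157407.
M_3 − L_3 ≈ -87.3889.

-87.3889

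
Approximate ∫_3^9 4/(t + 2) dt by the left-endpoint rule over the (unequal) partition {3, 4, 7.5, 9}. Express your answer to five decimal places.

Subinterval widths: 1, 3.5, 1.5.
Left endpoints: 3, 4, 7.5.
f(3) = 0.8, f(4) = 2/3, f(7.5) = 8/19.
Sum = Σ Δt_i · f(t_i).
Sum ≈ 3.76491.

3.76491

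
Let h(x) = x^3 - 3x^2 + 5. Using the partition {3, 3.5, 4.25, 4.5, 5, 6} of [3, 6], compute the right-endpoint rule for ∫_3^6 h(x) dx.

Subinterval widths: 0.5, 0.75, 0.25, 0.5, 1.
Right endpoints: 3.5, 4.25, 4.5, 5, 6.
h(3.5) = 11.125, h(4.25) = 27.578125, h(4.5) = 35.375, h(5) = 55, h(6) = 113.
Sum = Σ Δx_i · h(x_i).
Sum = 175.58984375.

175.58984375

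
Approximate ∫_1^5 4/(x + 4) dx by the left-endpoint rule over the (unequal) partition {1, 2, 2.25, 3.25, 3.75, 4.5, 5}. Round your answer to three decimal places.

Subinterval widths: 1, 0.25, 1, 0.5, 0.75, 0.5.
Left endpoints: 1, 2, 2.25, 3.25, 3.75, 4.5.
f(1) = 0.8, f(2) = 2/3, f(2.25) = 0.64, f(3.25) = 16/29, f(3.75) = 16/31, f(4.5) = 8/17.
Sum = Σ Δx_i · f(x_i).
Sum ≈ 2.505.

2.505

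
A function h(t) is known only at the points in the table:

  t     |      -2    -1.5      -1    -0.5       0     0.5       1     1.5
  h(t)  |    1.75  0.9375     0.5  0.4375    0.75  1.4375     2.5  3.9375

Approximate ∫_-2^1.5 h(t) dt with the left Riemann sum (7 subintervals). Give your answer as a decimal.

4.15625

Δt = 0.5.
Sum = 0.5·[1.75 + 0.9375 + 0.5 + 0.4375 + 0.75 + 1.4375 + 2.5] = 4.15625.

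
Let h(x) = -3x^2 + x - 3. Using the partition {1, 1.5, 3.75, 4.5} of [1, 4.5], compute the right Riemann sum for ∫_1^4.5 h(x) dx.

-141.796875

Subinterval widths: 0.5, 2.25, 0.75.
Right endpoints: 1.5, 3.75, 4.5.
h(1.5) = -8.25, h(3.75) = -41.4375, h(4.5) = -59.25.
Sum = Σ Δx_i · h(x_i).
Sum = -141.796875.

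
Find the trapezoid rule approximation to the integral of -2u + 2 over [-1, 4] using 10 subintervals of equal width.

-5

Δu = (4 − (-1))/10 = 0.5.
f(-1) = 4, f(-0.5) = 3, f(0) = 2, f(0.5) = 1, f(1) = 0, f(1.5) = -1, f(2) = -2, f(2.5) = -3, f(3) = -4, f(3.5) = -5, f(4) = -6.
T_10 = (Δu/2)·[f(u_0) + 2f(u_1) + ... + 2f(u_{9}) + f(u_10)].
Sum = -5.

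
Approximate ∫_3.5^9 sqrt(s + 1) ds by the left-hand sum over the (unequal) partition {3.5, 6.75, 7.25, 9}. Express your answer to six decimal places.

13.312725

Subinterval widths: 3.25, 0.5, 1.75.
Left endpoints: 3.5, 6.75, 7.25.
f(3.5) ≈ 2.121320, f(6.75) ≈ 2.783882, f(7.25) ≈ 2.872281.
Sum = Σ Δs_i · f(s_i).
Sum ≈ 13.312725.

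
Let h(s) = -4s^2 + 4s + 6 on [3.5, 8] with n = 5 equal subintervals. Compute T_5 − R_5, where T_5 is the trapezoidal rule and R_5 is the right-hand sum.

T_5 = -497.43.
R_5 = -582.48.
T_5 − R_5 = 85.05.

85.05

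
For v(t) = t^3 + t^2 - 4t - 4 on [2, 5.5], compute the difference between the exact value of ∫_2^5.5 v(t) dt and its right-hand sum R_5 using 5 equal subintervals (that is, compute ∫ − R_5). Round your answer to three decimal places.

-63.220

Exact integral: ∫_2^5.5 v(t) dt ≈ 211.05729.
R_5 = 274.2775.
Error ≈ 211.05729 − 274.2775 ≈ -63.220.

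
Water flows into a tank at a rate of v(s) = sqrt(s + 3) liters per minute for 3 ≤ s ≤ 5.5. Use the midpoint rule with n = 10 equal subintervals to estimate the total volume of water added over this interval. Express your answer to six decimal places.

6.723156

Δs = (5.5 − 3)/10 = 0.25.
Midpoints: 3.125, 3.375, 3.625, 3.875, 4.125, 4.375, 4.625, 4.875, 5.125, 5.375.
v(3.125) ≈ 2.474874, v(3.375) ≈ 2.524876, v(3.625) ≈ 2.573908, v(3.875) ≈ 2.622022, v(4.125) ≈ 2.669270, v(4.375) ≈ 2.715695, v(4.625) ≈ 2.761340, v(4.875) ≈ 2.806243, v(5.125) ≈ 2.850439, v(5.375) ≈ 2.893959.
Sum = Δs · [v(3.125) + v(3.375) + v(3.625) + ...].
Sum ≈ 6.723156.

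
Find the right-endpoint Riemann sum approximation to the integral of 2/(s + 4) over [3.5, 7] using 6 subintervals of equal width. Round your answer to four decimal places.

Δs = (7 − 3.5)/6 = 7/12.
Right endpoints: 49/12, 14/3, 5.25, 35/6, 77/12, 7.
f(49/12) = 24/97, f(14/3) = 3/13, f(5.25) = 8/37, f(35/6) = 12/59, f(77/12) = 0.192, f(7) = 2/11.
Sum = Δs · [f(49/12) + f(14/3) + f(5.25) + ...].
Sum ≈ 0.7418.

0.7418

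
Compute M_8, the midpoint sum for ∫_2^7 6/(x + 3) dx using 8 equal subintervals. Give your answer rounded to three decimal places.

4.156

Δx = (7 − 2)/8 = 0.625.
Midpoints: 2.3125, 2.9375, 3.5625, 4.1875, 4.8125, 5.4375, 6.0625, 6.6875.
f(2.3125) = 96/85, f(2.9375) = 96/95, f(3.5625) = 32/35, f(4.1875) = 96/115, f(4.8125) = 0.768, f(5.4375) = 32/45, f(6.0625) = 96/145, f(6.6875) = 96/155.
Sum = Δx · [f(2.3125) + f(2.9375) + f(3.5625) + ...].
Sum ≈ 4.156.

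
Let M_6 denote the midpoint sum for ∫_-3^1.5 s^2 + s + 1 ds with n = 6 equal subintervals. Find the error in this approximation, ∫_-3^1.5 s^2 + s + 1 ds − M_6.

0.2109375

Exact integral: ∫_-3^1.5 f(s) ds = 11.25.
M_6 = 11.0390625.
Error = 11.25 − 11.0390625 = 0.2109375.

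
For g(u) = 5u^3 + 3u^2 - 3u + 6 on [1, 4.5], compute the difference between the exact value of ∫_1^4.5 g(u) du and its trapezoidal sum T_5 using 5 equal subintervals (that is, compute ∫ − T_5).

-12.648125

Exact integral: ∫_1^4.5 g(u) du = 593.578125.
T_5 = 606.22625.
Error = 593.578125 − 606.22625 = -12.648125.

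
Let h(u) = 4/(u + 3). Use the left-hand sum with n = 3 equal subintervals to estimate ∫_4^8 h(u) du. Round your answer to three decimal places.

1.954

Δu = (8 − 4)/3 = 4/3.
Left endpoints: 4, 16/3, 20/3.
h(4) = 4/7, h(16/3) = 0.48, h(20/3) = 12/29.
Sum = Δu · [h(4) + h(16/3) + h(20/3)].
Sum ≈ 1.954.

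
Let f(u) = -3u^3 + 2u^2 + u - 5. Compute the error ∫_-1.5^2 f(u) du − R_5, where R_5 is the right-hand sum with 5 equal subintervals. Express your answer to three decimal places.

Exact integral: ∫_-1.5^2 f(u) du ≈ -17.24479.
R_5 = -26.81.
Error ≈ -17.24479 − (-26.81) ≈ 9.565.

9.565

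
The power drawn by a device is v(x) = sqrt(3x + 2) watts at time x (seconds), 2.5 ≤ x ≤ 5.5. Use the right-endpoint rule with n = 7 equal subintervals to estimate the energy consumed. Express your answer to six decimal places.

11.434771

Δx = (5.5 − 2.5)/7 = 3/7.
Right endpoints: 41/14, 47/14, 53/14, 59/14, 65/14, 71/14, 5.5.
v(41/14) ≈ 3.284161, v(47/14) ≈ 3.474396, v(53/14) ≈ 3.654743, v(59/14) ≈ 3.826599, v(65/14) ≈ 3.991061, v(71/14) ≈ 4.149010, v(5.5) ≈ 4.301163.
Sum = Δx · [v(41/14) + v(47/14) + v(53/14) + ...].
Sum ≈ 11.434771.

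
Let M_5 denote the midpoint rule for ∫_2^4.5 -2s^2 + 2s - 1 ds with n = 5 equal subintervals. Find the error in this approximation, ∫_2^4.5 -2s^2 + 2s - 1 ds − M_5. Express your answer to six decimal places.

-0.104167

Exact integral: ∫_2^4.5 f(s) ds ≈ -41.66666667.
M_5 = -41.5625.
Error ≈ -41.66666667 − (-41.5625) ≈ -0.104167.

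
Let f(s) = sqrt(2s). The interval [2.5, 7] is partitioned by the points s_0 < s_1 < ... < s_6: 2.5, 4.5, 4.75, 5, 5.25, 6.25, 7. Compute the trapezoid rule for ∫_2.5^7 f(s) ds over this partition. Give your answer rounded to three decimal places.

13.694

Subinterval widths: 2, 0.25, 0.25, 0.25, 1, 0.75.
f(2.5) ≈ 2.236, f(4.5) ≈ 3.000, f(4.75) ≈ 3.082, f(5) ≈ 3.162, f(5.25) ≈ 3.240, f(6.25) ≈ 3.536, f(7) ≈ 3.742.
On each subinterval the trapezoid contributes (Δs_i/2)·[f(s_{i-1}) + f(s_i)].
Sum ≈ 13.694.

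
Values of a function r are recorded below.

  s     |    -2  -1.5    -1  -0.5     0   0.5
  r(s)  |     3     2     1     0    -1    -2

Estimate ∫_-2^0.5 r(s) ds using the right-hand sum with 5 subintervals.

0

Δs = 0.5.
Sum = 0.5·[2 + 1 + 0 + (-1) + (-2)] = 0.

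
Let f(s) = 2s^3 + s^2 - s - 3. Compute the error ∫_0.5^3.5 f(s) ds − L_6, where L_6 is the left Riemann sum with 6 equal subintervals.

Exact integral: ∫_0.5^3.5 f(s) ds = 74.25.
L_6 = 52.25.
Error = 74.25 − 52.25 = 22.

22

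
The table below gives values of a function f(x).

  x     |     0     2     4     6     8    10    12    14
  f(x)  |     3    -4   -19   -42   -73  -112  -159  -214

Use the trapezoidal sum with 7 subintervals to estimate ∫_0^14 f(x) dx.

-1029

Δx = 2.
T_7 = (2/2)·[3 + 2·(-4) + 2·(-19) + 2·(-42) + 2·(-73) + 2·(-112) + 2·(-159) + (-214)] = -1029.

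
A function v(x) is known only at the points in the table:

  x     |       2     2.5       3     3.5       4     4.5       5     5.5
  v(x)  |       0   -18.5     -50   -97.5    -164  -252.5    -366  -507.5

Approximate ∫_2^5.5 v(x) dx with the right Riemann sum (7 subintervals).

Δx = 0.5.
Sum = 0.5·[(-18.5) + (-50) + (-97.5) + (-164) + (-252.5) + (-366) + (-507.5)] = -728.

-728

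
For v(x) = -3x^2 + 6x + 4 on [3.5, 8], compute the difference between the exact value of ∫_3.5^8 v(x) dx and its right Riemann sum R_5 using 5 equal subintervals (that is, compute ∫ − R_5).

59.535

Exact integral: ∫_3.5^8 v(x) dx = -295.875.
R_5 = -355.41.
Error = -295.875 − (-355.41) = 59.535.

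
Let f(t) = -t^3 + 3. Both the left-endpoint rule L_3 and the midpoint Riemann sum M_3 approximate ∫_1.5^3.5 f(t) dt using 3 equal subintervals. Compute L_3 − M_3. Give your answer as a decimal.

11.5

L_3 ≈ -18.19444.
M_3 ≈ -29.69444.
L_3 − M_3 = 11.5.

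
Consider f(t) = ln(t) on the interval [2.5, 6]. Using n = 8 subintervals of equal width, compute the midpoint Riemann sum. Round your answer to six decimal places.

4.961686

Δt = (6 − 2.5)/8 = 0.4375.
Midpoints: 2.71875, 3.15625, 3.59375, 4.03125, 4.46875, 4.90625, 5.34375, 5.78125.
f(2.71875) ≈ 1.000172, f(3.15625) ≈ 1.149385, f(3.59375) ≈ 1.279196, f(4.03125) ≈ 1.394077, f(4.46875) ≈ 1.497109, f(4.90625) ≈ 1.590510, f(5.34375) ≈ 1.675928, f(5.78125) ≈ 1.754620.
Sum = Δt · [f(2.71875) + f(3.15625) + f(3.59375) + ...].
Sum ≈ 4.961686.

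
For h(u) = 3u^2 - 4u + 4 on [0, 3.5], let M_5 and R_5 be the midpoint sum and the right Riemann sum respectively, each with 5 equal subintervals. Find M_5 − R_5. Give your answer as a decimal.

-9.24875

M_5 = 31.94625.
R_5 = 41.195.
M_5 − R_5 = -9.24875.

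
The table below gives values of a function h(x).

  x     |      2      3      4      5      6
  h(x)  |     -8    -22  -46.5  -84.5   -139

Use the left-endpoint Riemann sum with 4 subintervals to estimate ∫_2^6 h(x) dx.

Δx = 1.
Sum = 1·[(-8) + (-22) + (-46.5) + (-84.5)] = -161.

-161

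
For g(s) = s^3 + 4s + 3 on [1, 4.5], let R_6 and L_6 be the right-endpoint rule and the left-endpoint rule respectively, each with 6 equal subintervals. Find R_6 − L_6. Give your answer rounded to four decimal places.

60.7396

R_6 ≈ 183.273003.
L_6 ≈ 122.533420.
R_6 − L_6 ≈ 60.7396.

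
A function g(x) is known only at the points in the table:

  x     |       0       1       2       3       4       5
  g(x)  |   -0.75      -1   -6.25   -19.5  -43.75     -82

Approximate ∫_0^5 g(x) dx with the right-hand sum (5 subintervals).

-152.5

Δx = 1.
Sum = 1·[(-1) + (-6.25) + (-19.5) + (-43.75) + (-82)] = -152.5.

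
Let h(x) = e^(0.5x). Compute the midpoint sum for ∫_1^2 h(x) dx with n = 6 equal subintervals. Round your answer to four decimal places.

2.1385

Δx = (2 − 1)/6 = 1/6.
Midpoints: 13/12, 1.25, 17/12, 19/12, 1.75, 23/12.
h(13/12) ≈ 1.7189, h(1.25) ≈ 1.8682, h(17/12) ≈ 2.0306, h(19/12) ≈ 2.2071, h(1.75) ≈ 2.3989, h(23/12) ≈ 2.6073.
Sum = Δx · [h(13/12) + h(1.25) + h(17/12) + ...].
Sum ≈ 2.1385.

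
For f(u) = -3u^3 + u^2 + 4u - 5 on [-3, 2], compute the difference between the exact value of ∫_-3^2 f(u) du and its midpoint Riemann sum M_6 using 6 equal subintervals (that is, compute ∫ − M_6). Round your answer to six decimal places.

1.591435

Exact integral: ∫_-3^2 f(u) du ≈ 25.41666667.
M_6 ≈ 23.82523148.
Error ≈ 25.41666667 − 23.82523148 ≈ 1.591435.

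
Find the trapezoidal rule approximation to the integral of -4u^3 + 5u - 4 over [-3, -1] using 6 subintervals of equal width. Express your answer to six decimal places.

Δu = (-1 − (-3))/6 = 1/3.
f(-3) = 89, f(-8/3) = 1580/27, f(-7/3) = 949/27, f(-2) = 18, f(-5/3) = 167/27, f(-4/3) = -32/27, f(-1) = -5.
T_6 = (Δu/2)·[f(u_0) + 2f(u_1) + ... + 2f(u_{5}) + f(u_6)].
Sum ≈ 52.888889.

52.888889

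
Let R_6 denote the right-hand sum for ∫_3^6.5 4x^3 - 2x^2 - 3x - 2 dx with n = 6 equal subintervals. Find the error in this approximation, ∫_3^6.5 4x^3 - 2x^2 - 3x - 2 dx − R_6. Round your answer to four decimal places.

-277.3547

Exact integral: ∫_3^6.5 f(x) dx ≈ 1482.104167.
R_6 ≈ 1759.458912.
Error ≈ 1482.104167 − 1759.458912 ≈ -277.3547.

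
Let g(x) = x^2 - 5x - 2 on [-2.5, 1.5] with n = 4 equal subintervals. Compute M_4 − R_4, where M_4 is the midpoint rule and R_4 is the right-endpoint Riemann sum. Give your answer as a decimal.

11

M_4 = 8.
R_4 = -3.
M_4 − R_4 = 11.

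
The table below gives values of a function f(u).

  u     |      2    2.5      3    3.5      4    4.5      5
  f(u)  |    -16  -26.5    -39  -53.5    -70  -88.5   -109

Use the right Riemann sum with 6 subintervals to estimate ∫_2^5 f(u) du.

Δu = 0.5.
Sum = 0.5·[(-26.5) + (-39) + (-53.5) + (-70) + (-88.5) + (-109)] = -193.25.

-193.25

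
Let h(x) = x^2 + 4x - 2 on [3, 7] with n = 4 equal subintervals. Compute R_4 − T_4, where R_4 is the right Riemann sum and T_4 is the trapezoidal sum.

R_4 = 206.
T_4 = 178.
R_4 − T_4 = 28.

28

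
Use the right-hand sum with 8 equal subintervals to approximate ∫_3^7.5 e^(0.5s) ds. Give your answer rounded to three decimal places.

Δs = (7.5 − 3)/8 = 0.5625.
Right endpoints: 3.5625, 4.125, 4.6875, 5.25, 5.8125, 6.375, 6.9375, 7.5.
f(3.5625) ≈ 5.937, f(4.125) ≈ 7.866, f(4.6875) ≈ 10.420, f(5.25) ≈ 13.805, f(5.8125) ≈ 18.288, f(6.375) ≈ 24.228, f(6.9375) ≈ 32.097, f(7.5) ≈ 42.521.
Sum = Δs · [f(3.5625) + f(4.125) + f(4.6875) + ...].
Sum ≈ 87.278.

87.278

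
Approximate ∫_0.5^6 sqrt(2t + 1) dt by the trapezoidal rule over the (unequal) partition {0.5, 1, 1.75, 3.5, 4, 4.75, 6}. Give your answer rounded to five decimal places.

Subinterval widths: 0.5, 0.75, 1.75, 0.5, 0.75, 1.25.
f(0.5) ≈ 1.41421, f(1) ≈ 1.73205, f(1.75) ≈ 2.12132, f(3.5) ≈ 2.82843, f(4) ≈ 3.00000, f(4.75) ≈ 3.24037, f(6) ≈ 3.60555.
On each subinterval the trapezoid contributes (Δt_i/2)·[f(t_{i-1}) + f(t_i)].
Sum ≈ 14.63856.

14.63856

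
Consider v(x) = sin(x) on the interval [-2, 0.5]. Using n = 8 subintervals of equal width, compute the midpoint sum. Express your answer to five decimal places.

-1.29901

Δx = (0.5 − (-2))/8 = 0.3125.
Midpoints: -1.84375, -1.53125, -1.21875, -0.90625, -0.59375, -0.28125, 0.03125, 0.34375.
v(-1.84375) ≈ -0.96298, v(-1.53125) ≈ -0.99922, v(-1.21875) ≈ -0.93867, v(-0.90625) ≈ -0.78720, v(-0.59375) ≈ -0.55947, v(-0.28125) ≈ -0.27756, v(0.03125) ≈ 0.03124, v(0.34375) ≈ 0.33702.
Sum = Δx · [v(-1.84375) + v(-1.53125) + v(-1.21875) + ...].
Sum ≈ -1.29901.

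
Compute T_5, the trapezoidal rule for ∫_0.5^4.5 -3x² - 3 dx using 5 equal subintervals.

-104.28

Δx = (4.5 − 0.5)/5 = 0.8.
f(0.5) = -3.75, f(1.3) = -8.07, f(2.1) = -16.23, f(2.9) = -28.23, f(3.7) = -44.07, f(4.5) = -63.75.
T_5 = (Δx/2)·[f(x_0) + 2f(x_1) + ... + 2f(x_{4}) + f(x_5)].
Sum = -104.28.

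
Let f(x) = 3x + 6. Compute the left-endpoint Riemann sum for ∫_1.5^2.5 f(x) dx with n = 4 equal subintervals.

11.625

Δx = (2.5 − 1.5)/4 = 0.25.
Left endpoints: 1.5, 1.75, 2, 2.25.
f(1.5) = 10.5, f(1.75) = 11.25, f(2) = 12, f(2.25) = 12.75.
Sum = Δx · [f(1.5) + f(1.75) + f(2) + f(2.25)].
Sum = 11.625.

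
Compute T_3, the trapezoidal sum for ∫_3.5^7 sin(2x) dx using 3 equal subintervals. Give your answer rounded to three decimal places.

0.154

Δx = (7 − 3.5)/3 = 7/6.
f(3.5) ≈ 0.657, f(14/3) ≈ 0.091, f(35/6) ≈ -0.783, f(7) ≈ 0.991.
T_3 = (Δx/2)·[f(x_0) + 2f(x_1) + 2f(x_2) + f(x_3)].
Sum ≈ 0.154.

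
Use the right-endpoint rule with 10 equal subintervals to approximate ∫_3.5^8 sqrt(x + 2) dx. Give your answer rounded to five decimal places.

Δx = (8 − 3.5)/10 = 0.45.
Right endpoints: 3.95, 4.4, 4.85, 5.3, 5.75, 6.2, 6.65, 7.1, 7.55, 8.
f(3.95) ≈ 2.43926, f(4.4) ≈ 2.52982, f(4.85) ≈ 2.61725, f(5.3) ≈ 2.70185, f(5.75) ≈ 2.78388, f(6.2) ≈ 2.86356, f(6.65) ≈ 2.94109, f(7.1) ≈ 3.01662, f(7.55) ≈ 3.09031, f(8) ≈ 3.16228.
Sum = Δx · [f(3.95) + f(4.4) + f(4.85) + ...].
Sum ≈ 12.66567.

12.66567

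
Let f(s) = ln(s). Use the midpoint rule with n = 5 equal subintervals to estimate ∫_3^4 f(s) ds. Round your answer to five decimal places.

1.24948

Δs = (4 − 3)/5 = 0.2.
Midpoints: 3.1, 3.3, 3.5, 3.7, 3.9.
f(3.1) ≈ 1.13140, f(3.3) ≈ 1.19392, f(3.5) ≈ 1.25276, f(3.7) ≈ 1.30833, f(3.9) ≈ 1.36098.
Sum = Δs · [f(3.1) + f(3.3) + f(3.5) + f(3.7) + f(3.9)].
Sum ≈ 1.24948.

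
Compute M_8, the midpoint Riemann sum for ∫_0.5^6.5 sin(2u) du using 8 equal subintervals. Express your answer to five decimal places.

Δu = (6.5 − 0.5)/8 = 0.75.
Midpoints: 0.875, 1.625, 2.375, 3.125, 3.875, 4.625, 5.375, 6.125.
f(0.875) ≈ 0.98399, f(1.625) ≈ -0.10820, f(2.375) ≈ -0.99929, f(3.125) ≈ -0.03318, f(3.875) ≈ 0.99460, f(4.625) ≈ 0.17389, f(5.375) ≈ -0.97000, f(6.125) ≈ -0.31112.
Sum = Δu · [f(0.875) + f(1.625) + f(2.375) + ...].
Sum ≈ -0.20198.

-0.20198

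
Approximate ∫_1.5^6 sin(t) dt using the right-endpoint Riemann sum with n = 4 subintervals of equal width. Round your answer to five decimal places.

Δt = (6 − 1.5)/4 = 1.125.
Right endpoints: 2.625, 3.75, 4.875, 6.
f(2.625) ≈ 0.49392, f(3.75) ≈ -0.57156, f(4.875) ≈ -0.98681, f(6) ≈ -0.27942.
Sum = Δt · [f(2.625) + f(3.75) + f(4.875) + f(6)].
Sum ≈ -1.51185.

-1.51185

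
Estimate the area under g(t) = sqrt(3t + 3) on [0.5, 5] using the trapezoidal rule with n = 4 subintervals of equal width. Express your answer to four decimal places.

14.8124

Δt = (5 − 0.5)/4 = 1.125.
g(0.5) ≈ 2.1213, g(1.625) ≈ 2.8062, g(2.75) ≈ 3.3541, g(3.875) ≈ 3.8243, g(5) ≈ 4.2426.
T_4 = (Δt/2)·[g(t_0) + 2g(t_1) + 2g(t_2) + 2g(t_3) + g(t_4)].
Sum ≈ 14.8124.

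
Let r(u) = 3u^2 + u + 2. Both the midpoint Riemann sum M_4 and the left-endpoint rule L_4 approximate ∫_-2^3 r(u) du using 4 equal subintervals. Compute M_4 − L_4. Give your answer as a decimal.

M_4 = 45.546875.
L_4 = 38.90625.
M_4 − L_4 = 6.640625.

6.640625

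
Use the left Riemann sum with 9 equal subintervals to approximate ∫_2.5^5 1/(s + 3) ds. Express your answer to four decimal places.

0.3827

Δs = (5 − 2.5)/9 = 5/18.
Left endpoints: 2.5, 25/9, 55/18, 10/3, 65/18, 35/9, 25/6, 40/9, 85/18.
f(2.5) = 2/11, f(25/9) = 9/52, f(55/18) = 18/109, f(10/3) = 3/19, f(65/18) = 18/119, f(35/9) = 9/62, f(25/6) = 6/43, f(40/9) = 9/67, f(85/18) = 18/139.
Sum = Δs · [f(2.5) + f(25/9) + f(55/18) + ...].
Sum ≈ 0.3827.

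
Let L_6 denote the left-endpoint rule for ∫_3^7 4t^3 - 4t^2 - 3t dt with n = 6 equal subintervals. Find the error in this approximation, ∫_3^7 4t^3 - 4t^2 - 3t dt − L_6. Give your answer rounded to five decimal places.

Exact integral: ∫_3^7 f(t) dt ≈ 1838.6666667.
L_6 ≈ 1491.2592593.
Error ≈ 1838.6666667 − 1491.2592593 ≈ 347.40741.

347.40741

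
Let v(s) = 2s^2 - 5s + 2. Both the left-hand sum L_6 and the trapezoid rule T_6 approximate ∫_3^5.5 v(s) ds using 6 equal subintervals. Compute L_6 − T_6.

-6.25

L_6 ≈ 38.6863426.
T_6 ≈ 44.9363426.
L_6 − T_6 = -6.25.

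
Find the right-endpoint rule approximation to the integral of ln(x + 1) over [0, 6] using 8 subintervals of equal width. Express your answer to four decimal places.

Δx = (6 − 0)/8 = 0.75.
Right endpoints: 0.75, 1.5, 2.25, 3, 3.75, 4.5, 5.25, 6.
f(0.75) ≈ 0.5596, f(1.5) ≈ 0.9163, f(2.25) ≈ 1.1787, f(3) ≈ 1.3863, f(3.75) ≈ 1.5581, f(4.5) ≈ 1.7047, f(5.25) ≈ 1.8326, f(6) ≈ 1.9459.
Sum = Δx · [f(0.75) + f(1.5) + f(2.25) + ...].
Sum ≈ 8.3117.

8.3117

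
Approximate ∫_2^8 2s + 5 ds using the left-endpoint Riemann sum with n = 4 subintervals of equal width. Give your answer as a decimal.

Δs = (8 − 2)/4 = 1.5.
Left endpoints: 2, 3.5, 5, 6.5.
f(2) = 9, f(3.5) = 12, f(5) = 15, f(6.5) = 18.
Sum = Δs · [f(2) + f(3.5) + f(5) + f(6.5)].
Sum = 81.

81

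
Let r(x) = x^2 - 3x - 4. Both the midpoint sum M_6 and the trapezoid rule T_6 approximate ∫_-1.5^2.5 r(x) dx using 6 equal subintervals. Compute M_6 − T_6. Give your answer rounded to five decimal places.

-0.44444

M_6 ≈ -15.8148148.
T_6 ≈ -15.3703704.
M_6 − T_6 ≈ -0.44444.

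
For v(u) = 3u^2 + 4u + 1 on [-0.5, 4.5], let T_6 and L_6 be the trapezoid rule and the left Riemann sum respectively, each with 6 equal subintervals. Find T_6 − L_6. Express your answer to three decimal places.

33.333

T_6 ≈ 137.98611.
L_6 ≈ 104.65278.
T_6 − L_6 ≈ 33.333.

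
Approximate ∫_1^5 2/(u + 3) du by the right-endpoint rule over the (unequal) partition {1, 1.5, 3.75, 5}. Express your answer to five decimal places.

Subinterval widths: 0.5, 2.25, 1.25.
Right endpoints: 1.5, 3.75, 5.
f(1.5) = 4/9, f(3.75) = 8/27, f(5) = 0.25.
Sum = Σ Δu_i · f(u_i).
Sum ≈ 1.20139.

1.20139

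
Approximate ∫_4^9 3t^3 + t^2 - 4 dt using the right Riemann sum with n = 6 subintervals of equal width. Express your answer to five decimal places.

Δt = (9 − 4)/6 = 5/6.
Right endpoints: 29/6, 17/3, 6.5, 22/3, 49/6, 9.
f(29/6) = 25783/72, f(17/3) = 574, f(6.5) = 862.125, f(22/3) = 11096/9, f(49/6) = 40721/24, f(9) = 2264.
Sum = Δt · [f(29/6) + f(17/3) + f(6.5) + ...].
Sum ≈ 5823.18287.

5823.18287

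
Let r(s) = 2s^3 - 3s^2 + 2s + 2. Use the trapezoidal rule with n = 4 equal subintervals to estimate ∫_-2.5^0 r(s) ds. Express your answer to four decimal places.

-38.1152

Δs = (0 − (-2.5))/4 = 0.625.
r(-2.5) = -53, r(-1.875) = -25.48046875, r(-1.25) = -9.09375, r(-0.625) = -0.91015625, r(0) = 2.
T_4 = (Δs/2)·[r(s_0) + 2r(s_1) + 2r(s_2) + 2r(s_3) + r(s_4)].
Sum ≈ -38.1152.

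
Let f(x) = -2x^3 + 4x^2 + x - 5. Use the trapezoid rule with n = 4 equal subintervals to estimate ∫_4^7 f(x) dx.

-707.15625

Δx = (7 − 4)/4 = 0.75.
f(4) = -65, f(4.75) = -124.34375, f(5.5) = -211.25, f(6.25) = -330.78125, f(7) = -488.
T_4 = (Δx/2)·[f(x_0) + 2f(x_1) + 2f(x_2) + 2f(x_3) + f(x_4)].
Sum = -707.15625.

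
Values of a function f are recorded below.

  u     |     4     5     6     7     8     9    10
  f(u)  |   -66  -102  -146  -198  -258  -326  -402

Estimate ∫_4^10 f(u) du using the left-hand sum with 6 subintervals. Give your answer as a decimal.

-1096

Δu = 1.
Sum = 1·[(-66) + (-102) + (-146) + (-198) + (-258) + (-326)] = -1096.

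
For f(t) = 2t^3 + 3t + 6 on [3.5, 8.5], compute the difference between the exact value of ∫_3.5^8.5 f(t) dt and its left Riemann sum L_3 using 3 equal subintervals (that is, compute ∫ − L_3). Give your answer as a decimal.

Exact integral: ∫_3.5^8.5 f(t) dt = 2655.
L_3 = 1773.75.
Error = 2655 − 1773.75 = 881.25.

881.25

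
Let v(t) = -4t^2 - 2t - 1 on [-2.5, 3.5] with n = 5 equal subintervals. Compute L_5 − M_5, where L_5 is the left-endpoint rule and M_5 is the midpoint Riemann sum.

12.96

L_5 = -74.16.
M_5 = -87.12.
L_5 − M_5 = 12.96.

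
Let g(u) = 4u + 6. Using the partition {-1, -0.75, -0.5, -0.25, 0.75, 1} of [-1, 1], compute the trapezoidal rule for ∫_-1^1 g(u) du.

12

Subinterval widths: 0.25, 0.25, 0.25, 1, 0.25.
g(-1) = 2, g(-0.75) = 3, g(-0.5) = 4, g(-0.25) = 5, g(0.75) = 9, g(1) = 10.
On each subinterval the trapezoid contributes (Δu_i/2)·[g(u_{i-1}) + g(u_i)].
Sum = 12.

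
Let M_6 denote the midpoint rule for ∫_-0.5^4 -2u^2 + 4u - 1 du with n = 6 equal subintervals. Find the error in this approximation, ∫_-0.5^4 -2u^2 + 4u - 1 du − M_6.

-0.421875

Exact integral: ∫_-0.5^4 f(u) du = -15.75.
M_6 = -15.328125.
Error = -15.75 − (-15.328125) = -0.421875.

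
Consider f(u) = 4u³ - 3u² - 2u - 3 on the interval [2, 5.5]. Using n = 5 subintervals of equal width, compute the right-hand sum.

907.655

Δu = (5.5 − 2)/5 = 0.7.
Right endpoints: 2.7, 3.4, 4.1, 4.8, 5.5.
f(2.7) = 48.462, f(3.4) = 112.736, f(4.1) = 214.054, f(4.8) = 360.648, f(5.5) = 560.75.
Sum = Δu · [f(2.7) + f(3.4) + f(4.1) + f(4.8) + f(5.5)].
Sum = 907.655.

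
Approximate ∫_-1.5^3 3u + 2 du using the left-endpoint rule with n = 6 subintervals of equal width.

Δu = (3 − (-1.5))/6 = 0.75.
Left endpoints: -1.5, -0.75, 0, 0.75, 1.5, 2.25.
f(-1.5) = -2.5, f(-0.75) = -0.25, f(0) = 2, f(0.75) = 4.25, f(1.5) = 6.5, f(2.25) = 8.75.
Sum = Δu · [f(-1.5) + f(-0.75) + f(0) + ...].
Sum = 14.0625.

14.0625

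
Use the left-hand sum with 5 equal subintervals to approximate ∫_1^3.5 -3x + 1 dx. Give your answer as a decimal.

Δx = (3.5 − 1)/5 = 0.5.
Left endpoints: 1, 1.5, 2, 2.5, 3.
f(1) = -2, f(1.5) = -3.5, f(2) = -5, f(2.5) = -6.5, f(3) = -8.
Sum = Δx · [f(1) + f(1.5) + f(2) + f(2.5) + f(3)].
Sum = -12.5.

-12.5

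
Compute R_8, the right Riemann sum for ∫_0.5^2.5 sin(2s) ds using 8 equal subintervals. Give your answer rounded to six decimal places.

-0.099414

Δs = (2.5 − 0.5)/8 = 0.25.
Right endpoints: 0.75, 1, 1.25, 1.5, 1.75, 2, 2.25, 2.5.
f(0.75) ≈ 0.997495, f(1) ≈ 0.909297, f(1.25) ≈ 0.598472, f(1.5) ≈ 0.141120, f(1.75) ≈ -0.350783, f(2) ≈ -0.756802, f(2.25) ≈ -0.977530, f(2.5) ≈ -0.958924.
Sum = Δs · [f(0.75) + f(1) + f(1.25) + ...].
Sum ≈ -0.099414.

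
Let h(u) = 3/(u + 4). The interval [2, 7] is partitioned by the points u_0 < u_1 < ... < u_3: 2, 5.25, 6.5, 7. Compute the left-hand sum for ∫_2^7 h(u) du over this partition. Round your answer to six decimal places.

2.173263

Subinterval widths: 3.25, 1.25, 0.5.
Left endpoints: 2, 5.25, 6.5.
h(2) = 0.5, h(5.25) = 12/37, h(6.5) = 2/7.
Sum = Σ Δu_i · h(u_i).
Sum ≈ 2.173263.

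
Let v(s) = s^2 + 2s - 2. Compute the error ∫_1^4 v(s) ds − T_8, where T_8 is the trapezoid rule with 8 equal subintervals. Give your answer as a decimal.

Exact integral: ∫_1^4 v(s) ds = 30.
T_8 = 30.0703125.
Error = 30 − 30.0703125 = -0.0703125.

-0.0703125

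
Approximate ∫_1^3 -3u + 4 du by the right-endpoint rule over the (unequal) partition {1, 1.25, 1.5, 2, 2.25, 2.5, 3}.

-5.125

Subinterval widths: 0.25, 0.25, 0.5, 0.25, 0.25, 0.5.
Right endpoints: 1.25, 1.5, 2, 2.25, 2.5, 3.
f(1.25) = 0.25, f(1.5) = -0.5, f(2) = -2, f(2.25) = -2.75, f(2.5) = -3.5, f(3) = -5.
Sum = Σ Δu_i · f(u_i).
Sum = -5.125.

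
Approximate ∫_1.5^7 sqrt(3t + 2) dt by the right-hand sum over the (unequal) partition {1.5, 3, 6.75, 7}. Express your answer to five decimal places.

Subinterval widths: 1.5, 3.75, 0.25.
Right endpoints: 3, 6.75, 7.
f(3) ≈ 3.31662, f(6.75) ≈ 4.71699, f(7) ≈ 4.79583.
Sum = Σ Δt_i · f(t_i).
Sum ≈ 23.86261.

23.86261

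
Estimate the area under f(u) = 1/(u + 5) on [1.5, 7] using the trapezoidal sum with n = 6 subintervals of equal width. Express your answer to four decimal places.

0.6143

Δu = (7 − 1.5)/6 = 11/12.
f(1.5) = 2/13, f(29/12) = 12/89, f(10/3) = 0.12, f(4.25) = 4/37, f(31/6) = 6/61, f(73/12) = 12/133, f(7) = 1/12.
T_6 = (Δu/2)·[f(u_0) + 2f(u_1) + ... + 2f(u_{5}) + f(u_6)].
Sum ≈ 0.6143.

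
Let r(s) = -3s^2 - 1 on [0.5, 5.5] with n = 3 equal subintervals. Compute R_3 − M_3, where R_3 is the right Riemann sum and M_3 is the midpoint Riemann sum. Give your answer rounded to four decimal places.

R_3 ≈ -253.194444.
M_3 ≈ -167.777778.
R_3 − M_3 ≈ -85.4167.

-85.4167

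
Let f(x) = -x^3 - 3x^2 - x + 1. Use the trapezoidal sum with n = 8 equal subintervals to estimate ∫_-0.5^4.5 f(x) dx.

Δx = (4.5 − (-0.5))/8 = 0.625.
f(-0.5) = 0.875, f(0.125) = 423/512, f(0.75) = -1.859375, f(1.375) = -4427/512, f(2) = -21, f(2.625) = -20677/512, f(3.25) = -68.265625, f(3.875) = -54327/512, f(4.5) = -155.375.
T_8 = (Δx/2)·[f(x_0) + 2f(x_1) + ... + 2f(x_{7}) + f(x_8)].
Sum = -201.6796875.

-201.6796875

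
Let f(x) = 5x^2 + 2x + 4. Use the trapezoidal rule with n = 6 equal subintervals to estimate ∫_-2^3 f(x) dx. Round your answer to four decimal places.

86.2269

Δx = (3 − (-2))/6 = 5/6.
f(-2) = 20, f(-7/6) = 305/36, f(-1/3) = 35/9, f(0.5) = 6.25, f(4/3) = 140/9, f(13/6) = 1145/36, f(3) = 55.
T_6 = (Δx/2)·[f(x_0) + 2f(x_1) + ... + 2f(x_{5}) + f(x_6)].
Sum ≈ 86.2269.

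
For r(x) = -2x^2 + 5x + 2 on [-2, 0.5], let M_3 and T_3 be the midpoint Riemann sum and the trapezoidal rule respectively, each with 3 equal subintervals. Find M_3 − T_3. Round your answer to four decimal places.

M_3 ≈ -9.502315.
T_3 ≈ -10.370370.
M_3 − T_3 ≈ 0.8681.

0.8681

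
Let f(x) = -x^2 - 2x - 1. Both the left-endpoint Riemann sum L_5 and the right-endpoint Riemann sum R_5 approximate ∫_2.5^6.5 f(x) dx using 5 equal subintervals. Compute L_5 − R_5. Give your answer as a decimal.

L_5 = -109.16.
R_5 = -144.36.
L_5 − R_5 = 35.2.

35.2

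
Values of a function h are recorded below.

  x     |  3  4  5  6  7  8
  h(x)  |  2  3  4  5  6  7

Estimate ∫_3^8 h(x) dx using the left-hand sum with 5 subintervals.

20

Δx = 1.
Sum = 1·[2 + 3 + 4 + 5 + 6] = 20.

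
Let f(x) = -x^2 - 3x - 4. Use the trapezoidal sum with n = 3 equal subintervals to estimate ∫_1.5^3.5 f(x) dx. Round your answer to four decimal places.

Δx = (3.5 − 1.5)/3 = 2/3.
f(1.5) = -10.75, f(13/6) = -547/36, f(17/6) = -739/36, f(3.5) = -26.75.
T_3 = (Δx/2)·[f(x_0) + 2f(x_1) + 2f(x_2) + f(x_3)].
Sum ≈ -36.3148.

-36.3148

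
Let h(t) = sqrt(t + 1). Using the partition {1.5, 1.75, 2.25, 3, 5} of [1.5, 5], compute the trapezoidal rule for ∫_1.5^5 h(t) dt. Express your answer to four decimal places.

Subinterval widths: 0.25, 0.5, 0.75, 2.
h(1.5) ≈ 1.5811, h(1.75) ≈ 1.6583, h(2.25) ≈ 1.8028, h(3) ≈ 2.0000, h(5) ≈ 2.4495.
On each subinterval the trapezoid contributes (Δt_i/2)·[h(t_{i-1}) + h(t_i)].
Sum ≈ 7.1457.

7.1457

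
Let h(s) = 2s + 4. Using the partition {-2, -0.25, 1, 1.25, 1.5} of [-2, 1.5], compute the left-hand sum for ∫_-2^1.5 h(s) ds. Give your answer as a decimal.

Subinterval widths: 1.75, 1.25, 0.25, 0.25.
Left endpoints: -2, -0.25, 1, 1.25.
h(-2) = 0, h(-0.25) = 3.5, h(1) = 6, h(1.25) = 6.5.
Sum = Σ Δs_i · h(s_i).
Sum = 7.5.

7.5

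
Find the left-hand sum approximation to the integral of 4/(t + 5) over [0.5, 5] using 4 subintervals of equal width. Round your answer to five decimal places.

Δt = (5 − 0.5)/4 = 1.125.
Left endpoints: 0.5, 1.625, 2.75, 3.875.
f(0.5) = 8/11, f(1.625) = 32/53, f(2.75) = 16/31, f(3.875) = 32/71.
Sum = Δt · [f(0.5) + f(1.625) + f(2.75) + f(3.875)].
Sum ≈ 2.58511.

2.58511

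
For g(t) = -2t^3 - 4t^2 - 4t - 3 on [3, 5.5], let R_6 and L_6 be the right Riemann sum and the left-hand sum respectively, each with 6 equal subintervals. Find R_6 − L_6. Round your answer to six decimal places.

R_6 ≈ -732.86313657.
L_6 ≈ -577.13396991.
R_6 − L_6 ≈ -155.729167.

-155.729167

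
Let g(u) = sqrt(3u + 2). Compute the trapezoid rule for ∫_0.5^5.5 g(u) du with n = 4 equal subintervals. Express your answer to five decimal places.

16.16972

Δu = (5.5 − 0.5)/4 = 1.25.
g(0.5) ≈ 1.87083, g(1.75) ≈ 2.69258, g(3) ≈ 3.31662, g(4.25) ≈ 3.84057, g(5.5) ≈ 4.30116.
T_4 = (Δu/2)·[g(u_0) + 2g(u_1) + 2g(u_2) + 2g(u_3) + g(u_4)].
Sum ≈ 16.16972.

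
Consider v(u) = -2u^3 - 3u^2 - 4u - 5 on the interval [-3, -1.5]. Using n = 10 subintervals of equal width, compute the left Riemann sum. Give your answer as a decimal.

22.8778125

Δu = (-1.5 − (-3))/10 = 0.15.
Left endpoints: -3, -2.85, -2.7, -2.55, -2.4, -2.25, -2.1, -1.95, -1.8, -1.65.
v(-3) = 34, v(-2.85) = 28.33075, v(-2.7) = 23.296, v(-2.55) = 18.85525, v(-2.4) = 14.968, v(-2.25) = 11.59375, v(-2.1) = 8.692, v(-1.95) = 6.22225, v(-1.8) = 4.144, v(-1.65) = 2.41675.
Sum = Δu · [v(-3) + v(-2.85) + v(-2.7) + ...].
Sum = 22.8778125.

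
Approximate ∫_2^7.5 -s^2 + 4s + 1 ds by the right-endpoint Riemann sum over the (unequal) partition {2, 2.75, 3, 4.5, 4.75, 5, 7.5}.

Subinterval widths: 0.75, 0.25, 1.5, 0.25, 0.25, 2.5.
Right endpoints: 2.75, 3, 4.5, 4.75, 5, 7.5.
f(2.75) = 4.4375, f(3) = 4, f(4.5) = -1.25, f(4.75) = -2.5625, f(5) = -4, f(7.5) = -25.25.
Sum = Σ Δs_i · f(s_i).
Sum = -62.3125.

-62.3125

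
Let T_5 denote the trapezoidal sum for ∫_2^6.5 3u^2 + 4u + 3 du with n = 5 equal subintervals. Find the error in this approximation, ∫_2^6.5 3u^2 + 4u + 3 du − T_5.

Exact integral: ∫_2^6.5 f(u) du = 356.625.
T_5 = 358.4475.
Error = 356.625 − 358.4475 = -1.8225.

-1.8225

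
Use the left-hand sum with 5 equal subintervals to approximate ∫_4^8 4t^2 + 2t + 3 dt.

579.04

Δt = (8 − 4)/5 = 0.8.
Left endpoints: 4, 4.8, 5.6, 6.4, 7.2.
f(4) = 75, f(4.8) = 104.76, f(5.6) = 139.64, f(6.4) = 179.64, f(7.2) = 224.76.
Sum = Δt · [f(4) + f(4.8) + f(5.6) + f(6.4) + f(7.2)].
Sum = 579.04.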